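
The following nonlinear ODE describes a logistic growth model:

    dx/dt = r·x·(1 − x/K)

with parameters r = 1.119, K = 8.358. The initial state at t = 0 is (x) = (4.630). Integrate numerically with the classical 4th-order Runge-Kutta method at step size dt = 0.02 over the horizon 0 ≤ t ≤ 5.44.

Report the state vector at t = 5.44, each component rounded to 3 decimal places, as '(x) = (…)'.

t=0.000: state=(4.630)
step 1 (dt=0.02): k1=(2.311), k2=(2.308), k3=(2.308), k4=(2.305); state += dt/6·(k1+2k2+2k3+k4)
t=0.020: state=(4.676)
t=0.040: state=(4.722)
t=0.060: state=(4.768)
continuing one RK4 step at a time; state shown every 10 steps (Δt=0.2):
t=0.200: state=(5.085)
t=0.400: state=(5.518)
t=0.600: state=(5.922)
t=0.800: state=(6.289)
t=1.000: state=(6.618)
t=1.200: state=(6.906)
t=1.400: state=(7.155)
t=1.600: state=(7.368)
t=1.800: state=(7.547)
t=2.000: state=(7.697)
t=2.200: state=(7.821)
t=2.400: state=(7.923)
t=2.600: state=(8.007)
t=2.800: state=(8.075)
t=3.000: state=(8.130)
t=3.200: state=(8.175)
t=3.400: state=(8.211)
t=3.600: state=(8.240)
t=3.800: state=(8.263)
t=4.000: state=(8.282)
t=4.200: state=(8.297)
t=4.400: state=(8.309)
t=4.600: state=(8.319)
t=4.800: state=(8.327)
t=5.000: state=(8.333)
t=5.200: state=(8.338)
t=5.400: state=(8.342)
t=5.440: state=(8.343)

(x) = (8.343)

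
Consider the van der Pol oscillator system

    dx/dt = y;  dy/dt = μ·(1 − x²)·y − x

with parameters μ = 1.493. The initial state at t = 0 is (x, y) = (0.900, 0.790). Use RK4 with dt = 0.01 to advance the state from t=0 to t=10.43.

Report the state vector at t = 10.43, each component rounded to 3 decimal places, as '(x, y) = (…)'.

t=0.000: state=(0.900, 0.790)
step 1 (dt=0.01): k1=(0.790, -0.676), k2=(0.787, -0.689), k3=(0.787, -0.689), k4=(0.783, -0.702); state += dt/6·(k1+2k2+2k3+k4)
t=0.010: state=(0.908, 0.783)
t=0.020: state=(0.916, 0.776)
t=0.030: state=(0.923, 0.769)
continuing one RK4 step at a time; state shown every 50 steps (Δt=0.5):
t=0.500: state=(1.168, 0.231)
t=1.000: state=(1.134, -0.340)
t=1.500: state=(0.840, -0.852)
t=2.000: state=(0.215, -1.778)
t=2.500: state=(-1.030, -2.912)
t=3.000: state=(-1.919, -0.473)
t=3.500: state=(-1.883, 0.354)
t=4.000: state=(-1.659, 0.525)
t=4.500: state=(-1.355, 0.704)
t=5.000: state=(-0.923, 1.079)
t=5.500: state=(-0.171, 2.108)
t=6.000: state=(1.249, 3.009)
t=6.500: state=(2.006, 0.214)
t=7.000: state=(1.914, -0.385)
t=7.500: state=(1.685, -0.521)
t=8.000: state=(1.387, -0.685)
t=8.500: state=(0.971, -1.030)
t=9.000: state=(0.261, -1.970)
t=9.500: state=(-1.112, -3.143)
t=10.000: state=(-1.994, -0.359)
t=10.430: state=(-1.955, 0.332)

(x, y) = (-1.955, 0.332)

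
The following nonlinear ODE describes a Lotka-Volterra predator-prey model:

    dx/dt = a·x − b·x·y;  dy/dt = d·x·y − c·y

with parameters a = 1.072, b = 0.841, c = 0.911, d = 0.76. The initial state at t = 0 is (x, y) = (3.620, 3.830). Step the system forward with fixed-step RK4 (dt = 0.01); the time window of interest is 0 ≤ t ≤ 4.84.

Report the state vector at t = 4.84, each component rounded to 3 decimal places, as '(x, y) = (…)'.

t=0.000: state=(3.620, 3.830)
step 1 (dt=0.01): k1=(-7.779, 7.048), k2=(-7.802, 6.999), k3=(-7.801, 6.998), k4=(-7.820, 6.946); state += dt/6·(k1+2k2+2k3+k4)
t=0.010: state=(3.542, 3.900)
t=0.020: state=(3.464, 3.969)
t=0.030: state=(3.385, 4.037)
continuing one RK4 step at a time; state shown every 20 steps (Δt=0.2):
t=0.200: state=(2.126, 4.924)
t=0.400: state=(1.112, 5.210)
t=0.600: state=(0.585, 4.916)
t=0.800: state=(0.331, 4.382)
t=1.000: state=(0.206, 3.800)
t=1.200: state=(0.141, 3.250)
t=1.400: state=(0.106, 2.760)
t=1.600: state=(0.085, 2.333)
t=1.800: state=(0.074, 1.968)
t=2.000: state=(0.067, 1.658)
t=2.200: state=(0.065, 1.396)
t=2.400: state=(0.065, 1.175)
t=2.600: state=(0.067, 0.989)
t=2.800: state=(0.071, 0.833)
t=3.000: state=(0.077, 0.702)
t=3.200: state=(0.086, 0.592)
t=3.400: state=(0.097, 0.500)
t=3.600: state=(0.111, 0.424)
t=3.800: state=(0.129, 0.360)
t=4.000: state=(0.151, 0.306)
t=4.200: state=(0.179, 0.262)
t=4.400: state=(0.213, 0.225)
t=4.600: state=(0.255, 0.194)
t=4.800: state=(0.306, 0.169)
t=4.840: state=(0.318, 0.164)

(x, y) = (0.318, 0.164)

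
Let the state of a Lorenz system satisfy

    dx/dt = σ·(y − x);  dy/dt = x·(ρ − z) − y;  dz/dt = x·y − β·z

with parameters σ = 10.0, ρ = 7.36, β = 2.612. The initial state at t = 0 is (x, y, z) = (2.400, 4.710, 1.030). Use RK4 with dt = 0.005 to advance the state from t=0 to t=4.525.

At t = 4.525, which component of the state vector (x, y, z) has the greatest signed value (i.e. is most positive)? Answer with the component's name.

largest component: z

t=0.000: state=(2.400, 4.710, 1.030)
step 1 (dt=0.005): k1=(23.100, 10.482, 8.614), k2=(22.785, 10.768, 8.894), k3=(22.800, 10.761, 8.890), k4=(22.498, 11.038, 9.170); state += dt/6·(k1+2k2+2k3+k4)
t=0.005: state=(2.514, 4.764, 1.074)
t=0.010: state=(2.625, 4.820, 1.122)
t=0.015: state=(2.734, 4.879, 1.172)
continuing one RK4 step at a time; state shown every 40 steps (Δt=0.2):
t=0.200: state=(5.948, 7.309, 5.029)
t=0.400: state=(6.355, 5.258, 9.866)
t=0.600: state=(3.516, 2.327, 8.502)
t=0.800: state=(2.198, 1.984, 5.877)
t=1.000: state=(2.308, 2.582, 4.252)
t=1.200: state=(3.196, 3.794, 3.899)
t=1.400: state=(4.524, 5.164, 5.124)
t=1.600: state=(5.244, 5.220, 7.239)
t=1.800: state=(4.516, 3.953, 7.807)
t=2.000: state=(3.557, 3.238, 6.783)
t=2.200: state=(3.306, 3.358, 5.723)
t=2.400: state=(3.662, 3.936, 5.366)
t=2.600: state=(4.250, 4.519, 5.840)
t=2.800: state=(4.559, 4.571, 6.664)
t=3.000: state=(4.328, 4.123, 6.980)
t=3.200: state=(3.924, 3.763, 6.633)
t=3.400: state=(3.762, 3.763, 6.150)
t=3.600: state=(3.894, 4.009, 5.957)
t=3.800: state=(4.142, 4.254, 6.141)
t=4.000: state=(4.273, 4.283, 6.471)
t=4.200: state=(4.193, 4.116, 6.615)
t=4.400: state=(4.029, 3.958, 6.494)
t=4.525: state=(3.963, 3.931, 6.361)
compare at T: x=3.963, y=3.931, z=6.361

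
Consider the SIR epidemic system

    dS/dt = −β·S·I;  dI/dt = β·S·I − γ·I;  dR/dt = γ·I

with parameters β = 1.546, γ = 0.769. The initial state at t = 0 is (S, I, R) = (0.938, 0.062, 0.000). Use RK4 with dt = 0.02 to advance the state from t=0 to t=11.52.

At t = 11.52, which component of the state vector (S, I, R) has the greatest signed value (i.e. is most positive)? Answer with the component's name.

t=0.000: state=(0.938, 0.062, 0.000)
step 1 (dt=0.02): k1=(-0.090, 0.042, 0.048), k2=(-0.090, 0.042, 0.048), k3=(-0.090, 0.042, 0.048), k4=(-0.091, 0.043, 0.048); state += dt/6·(k1+2k2+2k3+k4)
t=0.020: state=(0.936, 0.063, 0.001)
t=0.040: state=(0.934, 0.064, 0.002)
t=0.060: state=(0.933, 0.065, 0.003)
continuing one RK4 step at a time; state shown every 25 steps (Δt=0.5):
t=0.500: state=(0.886, 0.086, 0.028)
t=1.000: state=(0.821, 0.113, 0.066)
t=1.500: state=(0.744, 0.141, 0.115)
t=2.000: state=(0.661, 0.165, 0.174)
t=2.500: state=(0.578, 0.181, 0.241)
t=3.000: state=(0.501, 0.187, 0.312)
t=3.500: state=(0.434, 0.183, 0.383)
t=4.000: state=(0.379, 0.170, 0.451)
t=4.500: state=(0.334, 0.152, 0.513)
t=5.000: state=(0.299, 0.132, 0.568)
t=5.500: state=(0.272, 0.112, 0.615)
t=6.000: state=(0.251, 0.094, 0.655)
t=6.500: state=(0.235, 0.077, 0.688)
t=7.000: state=(0.223, 0.063, 0.714)
t=7.500: state=(0.214, 0.050, 0.736)
t=8.000: state=(0.206, 0.040, 0.753)
t=8.500: state=(0.201, 0.032, 0.767)
t=9.000: state=(0.196, 0.026, 0.778)
t=9.500: state=(0.193, 0.020, 0.787)
t=10.000: state=(0.190, 0.016, 0.794)
t=10.500: state=(0.188, 0.013, 0.799)
t=11.000: state=(0.186, 0.010, 0.804)
t=11.500: state=(0.185, 0.008, 0.807)
t=11.520: state=(0.185, 0.008, 0.807)
compare at T: S=0.185, I=0.008, R=0.807

largest component: R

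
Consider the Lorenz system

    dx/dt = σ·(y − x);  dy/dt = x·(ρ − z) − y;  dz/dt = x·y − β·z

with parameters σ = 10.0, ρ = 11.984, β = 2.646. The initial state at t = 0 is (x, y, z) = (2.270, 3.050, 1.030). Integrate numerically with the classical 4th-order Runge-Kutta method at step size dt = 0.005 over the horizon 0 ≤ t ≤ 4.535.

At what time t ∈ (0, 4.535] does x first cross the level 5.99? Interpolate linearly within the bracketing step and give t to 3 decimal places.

t = 0.193

t=0.000: state=(2.270, 3.050, 1.030)
step 1 (dt=0.005): k1=(7.800, 21.816, 4.198), k2=(8.150, 21.951, 4.355), k3=(8.145, 21.959, 4.357), k4=(8.491, 22.102, 4.518); state += dt/6·(k1+2k2+2k3+k4)
t=0.005: state=(2.311, 3.160, 1.052)
t=0.010: state=(2.355, 3.271, 1.075)
t=0.015: state=(2.402, 3.384, 1.100)
t=0.190: state=(5.899, 8.808, 4.326)
next step: t=0.195: state=(6.046, 8.989, 4.534) — x has crossed 5.99
linear interpolation between t=0.190 (5.89927) and t=0.195 (6.04558) → t≈0.193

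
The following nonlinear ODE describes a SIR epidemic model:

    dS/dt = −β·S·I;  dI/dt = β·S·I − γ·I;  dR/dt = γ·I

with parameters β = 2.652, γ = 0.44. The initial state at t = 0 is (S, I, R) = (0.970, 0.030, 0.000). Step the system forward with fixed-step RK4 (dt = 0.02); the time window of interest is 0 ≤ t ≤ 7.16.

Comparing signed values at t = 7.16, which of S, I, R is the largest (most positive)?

t=0.000: state=(0.970, 0.030, 0.000)
step 1 (dt=0.02): k1=(-0.077, 0.064, 0.013), k2=(-0.079, 0.065, 0.013), k3=(-0.079, 0.065, 0.013), k4=(-0.080, 0.067, 0.014); state += dt/6·(k1+2k2+2k3+k4)
t=0.020: state=(0.968, 0.031, 0.000)
t=0.040: state=(0.967, 0.033, 0.001)
t=0.060: state=(0.965, 0.034, 0.001)
continuing one RK4 step at a time; state shown every 25 steps (Δt=0.5):
t=0.500: state=(0.904, 0.084, 0.012)
t=1.000: state=(0.753, 0.205, 0.042)
t=1.500: state=(0.511, 0.382, 0.106)
t=2.000: state=(0.279, 0.514, 0.207)
t=2.500: state=(0.137, 0.538, 0.324)
t=3.000: state=(0.069, 0.493, 0.438)
t=3.500: state=(0.038, 0.423, 0.539)
t=4.000: state=(0.022, 0.353, 0.625)
t=4.500: state=(0.015, 0.290, 0.695)
t=5.000: state=(0.010, 0.237, 0.753)
t=5.500: state=(0.008, 0.192, 0.800)
t=6.000: state=(0.006, 0.156, 0.838)
t=6.500: state=(0.005, 0.126, 0.869)
t=7.000: state=(0.004, 0.102, 0.894)
t=7.160: state=(0.004, 0.095, 0.901)
compare at T: S=0.004, I=0.095, R=0.901

largest component: R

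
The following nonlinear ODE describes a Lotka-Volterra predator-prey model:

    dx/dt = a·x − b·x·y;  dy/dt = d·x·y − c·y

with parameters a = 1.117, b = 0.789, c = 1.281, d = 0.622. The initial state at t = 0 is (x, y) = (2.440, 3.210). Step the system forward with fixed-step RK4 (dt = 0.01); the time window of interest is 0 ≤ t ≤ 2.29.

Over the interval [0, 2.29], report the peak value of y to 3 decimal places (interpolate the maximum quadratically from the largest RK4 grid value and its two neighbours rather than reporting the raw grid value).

max y = 3.254

t=0.000: state=(2.440, 3.210)
step 1 (dt=0.01): k1=(-3.454, 0.760), k2=(-3.437, 0.726), k3=(-3.437, 0.726), k4=(-3.419, 0.693); state += dt/6·(k1+2k2+2k3+k4)
t=0.010: state=(2.406, 3.217)
t=0.020: state=(2.372, 3.224)
t=0.030: state=(2.338, 3.230)
continuing one RK4 step at a time; state shown every 10 steps (Δt=0.1):
t=0.100: state=(2.113, 3.253)
t=0.200: state=(1.829, 3.234)
t=0.300: state=(1.588, 3.164)
t=0.400: state=(1.389, 3.053)
t=0.500: state=(1.228, 2.913)
t=0.600: state=(1.098, 2.755)
t=0.700: state=(0.994, 2.586)
t=0.800: state=(0.913, 2.414)
t=0.900: state=(0.849, 2.243)
t=1.000: state=(0.801, 2.077)
t=1.100: state=(0.765, 1.918)
t=1.200: state=(0.740, 1.768)
t=1.300: state=(0.723, 1.628)
t=1.400: state=(0.715, 1.498)
t=1.500: state=(0.714, 1.378)
t=1.600: state=(0.719, 1.267)
t=1.700: state=(0.731, 1.166)
t=1.800: state=(0.748, 1.074)
t=1.900: state=(0.771, 0.991)
t=2.000: state=(0.800, 0.915)
t=2.100: state=(0.834, 0.847)
t=2.200: state=(0.874, 0.786)
t=2.290: state=(0.916, 0.736)
largest grid value and its neighbours: y(0.110)=3.25379, y(0.120)=3.25396, y(0.130)=3.25353
parabola through these three points peaks at t≈0.118 with y≈3.25397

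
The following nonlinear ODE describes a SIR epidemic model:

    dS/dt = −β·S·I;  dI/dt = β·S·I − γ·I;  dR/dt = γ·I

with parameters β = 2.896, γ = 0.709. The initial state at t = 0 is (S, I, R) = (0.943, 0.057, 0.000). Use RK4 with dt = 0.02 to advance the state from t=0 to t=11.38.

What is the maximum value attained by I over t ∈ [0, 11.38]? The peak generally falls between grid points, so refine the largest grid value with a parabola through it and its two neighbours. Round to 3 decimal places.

t=0.000: state=(0.943, 0.057, 0.000)
step 1 (dt=0.02): k1=(-0.156, 0.115, 0.040), k2=(-0.159, 0.117, 0.041), k3=(-0.159, 0.117, 0.041), k4=(-0.162, 0.119, 0.042); state += dt/6·(k1+2k2+2k3+k4)
t=0.020: state=(0.940, 0.059, 0.001)
t=0.040: state=(0.937, 0.062, 0.002)
t=0.060: state=(0.933, 0.064, 0.003)
continuing one RK4 step at a time; state shown every 25 steps (Δt=0.5):
t=0.500: state=(0.821, 0.145, 0.034)
t=1.000: state=(0.602, 0.288, 0.110)
t=1.500: state=(0.361, 0.404, 0.235)
t=2.000: state=(0.197, 0.420, 0.384)
t=2.500: state=(0.111, 0.365, 0.524)
t=3.000: state=(0.069, 0.291, 0.640)
t=3.500: state=(0.048, 0.222, 0.731)
t=4.000: state=(0.036, 0.165, 0.799)
t=4.500: state=(0.029, 0.121, 0.849)
t=5.000: state=(0.025, 0.089, 0.886)
t=5.500: state=(0.023, 0.064, 0.913)
t=6.000: state=(0.021, 0.047, 0.933)
t=6.500: state=(0.020, 0.034, 0.947)
t=7.000: state=(0.019, 0.024, 0.957)
t=7.500: state=(0.018, 0.017, 0.964)
t=8.000: state=(0.018, 0.013, 0.969)
t=8.500: state=(0.018, 0.009, 0.973)
t=9.000: state=(0.018, 0.007, 0.976)
t=9.500: state=(0.017, 0.005, 0.978)
t=10.000: state=(0.017, 0.003, 0.979)
t=10.500: state=(0.017, 0.002, 0.980)
t=11.000: state=(0.017, 0.002, 0.981)
t=11.380: state=(0.017, 0.001, 0.982)
largest grid value and its neighbours: I(1.800)=0.42494, I(1.820)=0.42503, I(1.840)=0.42497
parabola through these three points peaks at t≈1.821 with I≈0.42503

max I = 0.425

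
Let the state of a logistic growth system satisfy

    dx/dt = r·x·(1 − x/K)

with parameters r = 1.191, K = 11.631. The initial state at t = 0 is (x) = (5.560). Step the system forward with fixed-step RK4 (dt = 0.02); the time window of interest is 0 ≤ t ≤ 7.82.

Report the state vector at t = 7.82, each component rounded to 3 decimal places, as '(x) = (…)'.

(x) = (11.630)

t=0.000: state=(5.560)
step 1 (dt=0.02): k1=(3.456), k2=(3.458), k3=(3.458), k4=(3.460); state += dt/6·(k1+2k2+2k3+k4)
t=0.020: state=(5.629)
t=0.040: state=(5.698)
t=0.060: state=(5.768)
continuing one RK4 step at a time; state shown every 25 steps (Δt=0.5):
t=0.500: state=(7.261)
t=1.000: state=(8.733)
t=1.500: state=(9.832)
t=2.000: state=(10.565)
t=2.500: state=(11.018)
t=3.000: state=(11.285)
t=3.500: state=(11.438)
t=4.000: state=(11.524)
t=4.500: state=(11.572)
t=5.000: state=(11.598)
t=5.500: state=(11.613)
t=6.000: state=(11.621)
t=6.500: state=(11.625)
t=7.000: state=(11.628)
t=7.500: state=(11.629)
t=7.820: state=(11.630)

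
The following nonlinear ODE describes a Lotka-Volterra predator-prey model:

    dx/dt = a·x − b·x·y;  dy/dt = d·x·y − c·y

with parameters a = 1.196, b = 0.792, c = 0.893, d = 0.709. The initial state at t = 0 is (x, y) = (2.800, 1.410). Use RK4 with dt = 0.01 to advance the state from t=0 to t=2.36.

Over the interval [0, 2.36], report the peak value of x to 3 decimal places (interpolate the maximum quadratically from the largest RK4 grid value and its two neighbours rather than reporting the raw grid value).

max x = 2.807

t=0.000: state=(2.800, 1.410)
step 1 (dt=0.01): k1=(0.222, 1.540), k2=(0.205, 1.550), k3=(0.205, 1.549), k4=(0.188, 1.559); state += dt/6·(k1+2k2+2k3+k4)
t=0.010: state=(2.802, 1.425)
t=0.020: state=(2.804, 1.441)
t=0.030: state=(2.805, 1.457)
continuing one RK4 step at a time; state shown every 10 steps (Δt=0.1):
t=0.100: state=(2.804, 1.573)
t=0.200: state=(2.771, 1.754)
t=0.300: state=(2.697, 1.947)
t=0.400: state=(2.585, 2.148)
t=0.500: state=(2.438, 2.348)
t=0.600: state=(2.264, 2.538)
t=0.700: state=(2.073, 2.707)
t=0.800: state=(1.875, 2.847)
t=0.900: state=(1.679, 2.953)
t=1.000: state=(1.493, 3.022)
t=1.100: state=(1.322, 3.054)
t=1.200: state=(1.170, 3.051)
t=1.300: state=(1.037, 3.017)
t=1.400: state=(0.922, 2.957)
t=1.500: state=(0.825, 2.877)
t=1.600: state=(0.743, 2.782)
t=1.700: state=(0.675, 2.675)
t=1.800: state=(0.618, 2.561)
t=1.900: state=(0.571, 2.443)
t=2.000: state=(0.533, 2.323)
t=2.100: state=(0.502, 2.204)
t=2.200: state=(0.478, 2.087)
t=2.300: state=(0.458, 1.973)
t=2.360: state=(0.449, 1.907)
largest grid value and its neighbours: x(0.050)=2.80675, x(0.060)=2.80703, x(0.070)=2.80694
parabola through these three points peaks at t≈0.063 with x≈2.80704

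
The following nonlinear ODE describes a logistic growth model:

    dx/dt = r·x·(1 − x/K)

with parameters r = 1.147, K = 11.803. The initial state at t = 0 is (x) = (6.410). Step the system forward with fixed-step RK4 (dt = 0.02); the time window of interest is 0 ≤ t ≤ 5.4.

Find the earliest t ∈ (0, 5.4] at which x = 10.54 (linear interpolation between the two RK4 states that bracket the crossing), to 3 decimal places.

t = 1.699

t=0.000: state=(6.410)
step 1 (dt=0.02): k1=(3.359), k2=(3.356), k3=(3.356), k4=(3.352); state += dt/6·(k1+2k2+2k3+k4)
t=0.020: state=(6.477)
t=0.040: state=(6.544)
t=0.060: state=(6.611)
continuing one RK4 step at a time; state shown every 10 steps (Δt=0.2):
t=0.200: state=(7.072)
t=0.400: state=(7.706)
t=0.600: state=(8.296)
t=0.800: state=(8.834)
t=1.000: state=(9.314)
t=1.200: state=(9.735)
t=1.400: state=(10.098)
t=1.600: state=(10.406)
t=1.680: state=(10.515)
next step: t=1.700: state=(10.541) — x has crossed 10.54
linear interpolation between t=1.680 (10.51501) and t=1.700 (10.54109) → t≈1.699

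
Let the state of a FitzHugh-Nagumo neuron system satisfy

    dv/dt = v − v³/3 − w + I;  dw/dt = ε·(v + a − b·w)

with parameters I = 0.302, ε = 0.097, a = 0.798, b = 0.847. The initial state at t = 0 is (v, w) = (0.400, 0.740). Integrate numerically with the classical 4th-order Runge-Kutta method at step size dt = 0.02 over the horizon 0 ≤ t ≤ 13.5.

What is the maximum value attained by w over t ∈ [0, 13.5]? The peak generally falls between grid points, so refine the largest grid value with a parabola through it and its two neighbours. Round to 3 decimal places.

max w = 0.810

t=0.000: state=(0.400, 0.740)
step 1 (dt=0.02): k1=(-0.059, 0.055), k2=(-0.060, 0.055), k3=(-0.060, 0.055), k4=(-0.061, 0.055); state += dt/6·(k1+2k2+2k3+k4)
t=0.020: state=(0.399, 0.741)
t=0.040: state=(0.398, 0.742)
t=0.060: state=(0.396, 0.743)
continuing one RK4 step at a time; state shown every 25 steps (Δt=0.5):
t=0.500: state=(0.355, 0.766)
t=1.000: state=(0.271, 0.788)
t=1.500: state=(0.123, 0.804)
t=2.000: state=(-0.125, 0.810)
t=2.500: state=(-0.526, 0.801)
t=3.000: state=(-1.072, 0.769)
t=3.500: state=(-1.552, 0.712)
t=4.000: state=(-1.780, 0.641)
t=4.500: state=(-1.839, 0.567)
t=5.000: state=(-1.835, 0.495)
t=5.500: state=(-1.814, 0.426)
t=6.000: state=(-1.787, 0.361)
t=6.500: state=(-1.759, 0.300)
t=7.000: state=(-1.731, 0.243)
t=7.500: state=(-1.703, 0.190)
t=8.000: state=(-1.675, 0.140)
t=8.500: state=(-1.648, 0.093)
t=9.000: state=(-1.622, 0.050)
t=9.500: state=(-1.596, 0.009)
t=10.000: state=(-1.570, -0.028)
t=10.500: state=(-1.545, -0.063)
t=11.000: state=(-1.520, -0.096)
t=11.500: state=(-1.496, -0.126)
t=12.000: state=(-1.472, -0.153)
t=12.500: state=(-1.449, -0.179)
t=13.000: state=(-1.427, -0.202)
t=13.500: state=(-1.404, -0.223)
largest grid value and its neighbours: w(1.960)=0.81013, w(1.980)=0.81014, w(2.000)=0.81013
parabola through these three points peaks at t≈1.979 with w≈0.81014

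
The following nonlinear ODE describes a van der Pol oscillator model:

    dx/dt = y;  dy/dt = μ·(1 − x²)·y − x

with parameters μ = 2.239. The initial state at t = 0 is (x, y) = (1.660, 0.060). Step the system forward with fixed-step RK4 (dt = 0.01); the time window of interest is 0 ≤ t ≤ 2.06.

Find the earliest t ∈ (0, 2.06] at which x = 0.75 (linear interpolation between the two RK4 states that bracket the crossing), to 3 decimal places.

t=0.000: state=(1.660, 0.060)
step 1 (dt=0.01): k1=(0.060, -1.896), k2=(0.051, -1.859), k3=(0.051, -1.860), k4=(0.041, -1.823); state += dt/6·(k1+2k2+2k3+k4)
t=0.010: state=(1.661, 0.041)
t=0.020: state=(1.661, 0.024)
t=0.030: state=(1.661, 0.006)
continuing one RK4 step at a time; state shown every 10 steps (Δt=0.1):
t=0.100: state=(1.658, -0.097)
t=0.200: state=(1.642, -0.203)
t=0.300: state=(1.618, -0.276)
t=0.400: state=(1.588, -0.330)
t=0.500: state=(1.553, -0.371)
t=0.600: state=(1.514, -0.407)
t=0.700: state=(1.471, -0.440)
t=0.800: state=(1.426, -0.473)
t=0.900: state=(1.377, -0.507)
t=1.000: state=(1.324, -0.545)
t=1.100: state=(1.268, -0.589)
t=1.200: state=(1.206, -0.640)
t=1.300: state=(1.139, -0.701)
t=1.400: state=(1.066, -0.775)
t=1.500: state=(0.984, -0.869)
t=1.600: state=(0.891, -0.987)
t=1.700: state=(0.785, -1.142)
t=1.720: state=(0.762, -1.178)
next step: t=1.730: state=(0.750, -1.197) — x has crossed 0.75
linear interpolation between t=1.720 (0.76177) and t=1.730 (0.74989) → t≈1.730

t = 1.730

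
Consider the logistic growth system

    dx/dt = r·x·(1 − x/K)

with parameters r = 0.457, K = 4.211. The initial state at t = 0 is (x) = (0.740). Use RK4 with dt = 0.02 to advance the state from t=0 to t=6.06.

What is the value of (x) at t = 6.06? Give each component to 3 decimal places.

t=0.000: state=(0.740)
step 1 (dt=0.02): k1=(0.279), k2=(0.280), k3=(0.280), k4=(0.280); state += dt/6·(k1+2k2+2k3+k4)
t=0.020: state=(0.746)
t=0.040: state=(0.751)
t=0.060: state=(0.757)
continuing one RK4 step at a time; state shown every 10 steps (Δt=0.2):
t=0.200: state=(0.797)
t=0.400: state=(0.858)
t=0.600: state=(0.922)
t=0.800: state=(0.990)
t=1.000: state=(1.061)
t=1.200: state=(1.135)
t=1.400: state=(1.212)
t=1.600: state=(1.293)
t=1.800: state=(1.376)
t=2.000: state=(1.462)
t=2.200: state=(1.550)
t=2.400: state=(1.641)
t=2.600: state=(1.733)
t=2.800: state=(1.827)
t=3.000: state=(1.922)
t=3.200: state=(2.018)
t=3.400: state=(2.114)
t=3.600: state=(2.210)
t=3.800: state=(2.306)
t=4.000: state=(2.401)
t=4.200: state=(2.495)
t=4.400: state=(2.587)
t=4.600: state=(2.677)
t=4.800: state=(2.765)
t=5.000: state=(2.850)
t=5.200: state=(2.933)
t=5.400: state=(3.013)
t=5.600: state=(3.090)
t=5.800: state=(3.163)
t=6.000: state=(3.234)
t=6.060: state=(3.254)

(x) = (3.254)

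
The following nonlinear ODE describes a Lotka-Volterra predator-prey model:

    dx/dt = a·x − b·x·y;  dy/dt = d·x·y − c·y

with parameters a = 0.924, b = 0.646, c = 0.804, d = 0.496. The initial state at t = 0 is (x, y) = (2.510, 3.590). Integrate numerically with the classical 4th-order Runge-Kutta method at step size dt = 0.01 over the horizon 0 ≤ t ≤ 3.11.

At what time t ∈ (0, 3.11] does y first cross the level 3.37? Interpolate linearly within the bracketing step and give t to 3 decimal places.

t = 0.806

t=0.000: state=(2.510, 3.590)
step 1 (dt=0.01): k1=(-3.502, 1.583), k2=(-3.490, 1.555), k3=(-3.490, 1.555), k4=(-3.478, 1.527); state += dt/6·(k1+2k2+2k3+k4)
t=0.010: state=(2.475, 3.606)
t=0.020: state=(2.440, 3.621)
t=0.030: state=(2.406, 3.635)
continuing one RK4 step at a time; state shown every 20 steps (Δt=0.2):
t=0.200: state=(1.869, 3.794)
t=0.400: state=(1.375, 3.790)
t=0.600: state=(1.023, 3.631)
t=0.800: state=(0.782, 3.378)
next step: t=0.810: state=(0.772, 3.364) — y has crossed 3.37
linear interpolation between t=0.800 (3.37829) and t=0.810 (3.36417) → t≈0.806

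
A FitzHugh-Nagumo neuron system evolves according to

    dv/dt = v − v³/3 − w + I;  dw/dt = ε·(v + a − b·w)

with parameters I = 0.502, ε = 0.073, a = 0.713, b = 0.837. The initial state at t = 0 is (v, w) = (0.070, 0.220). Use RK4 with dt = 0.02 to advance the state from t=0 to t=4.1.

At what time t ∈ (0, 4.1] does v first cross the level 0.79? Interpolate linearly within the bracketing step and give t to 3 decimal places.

t=0.000: state=(0.070, 0.220)
step 1 (dt=0.02): k1=(0.352, 0.044), k2=(0.355, 0.044), k3=(0.355, 0.044), k4=(0.358, 0.044); state += dt/6·(k1+2k2+2k3+k4)
t=0.020: state=(0.077, 0.221)
t=0.040: state=(0.084, 0.222)
t=0.060: state=(0.092, 0.223)
continuing one RK4 step at a time; state shown every 10 steps (Δt=0.2):
t=0.200: state=(0.147, 0.229)
t=0.400: state=(0.238, 0.240)
t=0.600: state=(0.346, 0.251)
t=0.800: state=(0.472, 0.264)
t=1.000: state=(0.615, 0.279)
t=1.200: state=(0.774, 0.296)
next step: t=1.220: state=(0.791, 0.298) — v has crossed 0.79
linear interpolation between t=1.200 (0.77431) and t=1.220 (0.79086) → t≈1.219

t = 1.219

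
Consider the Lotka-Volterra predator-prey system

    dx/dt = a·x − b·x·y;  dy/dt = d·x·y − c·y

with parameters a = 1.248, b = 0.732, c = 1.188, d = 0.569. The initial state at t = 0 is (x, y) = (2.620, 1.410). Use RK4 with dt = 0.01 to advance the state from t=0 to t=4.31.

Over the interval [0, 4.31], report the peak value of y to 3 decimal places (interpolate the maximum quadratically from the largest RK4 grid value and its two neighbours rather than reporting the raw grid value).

t=0.000: state=(2.620, 1.410)
step 1 (dt=0.01): k1=(0.566, 0.427), k2=(0.562, 0.430), k3=(0.562, 0.430), k4=(0.559, 0.433); state += dt/6·(k1+2k2+2k3+k4)
t=0.010: state=(2.626, 1.414)
t=0.020: state=(2.631, 1.419)
t=0.030: state=(2.637, 1.423)
continuing one RK4 step at a time; state shown every 20 steps (Δt=0.2):
t=0.200: state=(2.717, 1.507)
t=0.400: state=(2.774, 1.625)
t=0.600: state=(2.780, 1.758)
t=0.800: state=(2.730, 1.898)
t=1.000: state=(2.628, 2.031)
t=1.200: state=(2.484, 2.142)
t=1.400: state=(2.316, 2.220)
t=1.600: state=(2.141, 2.256)
t=1.800: state=(1.975, 2.248)
t=2.000: state=(1.830, 2.200)
t=2.200: state=(1.711, 2.122)
t=2.400: state=(1.621, 2.022)
t=2.600: state=(1.560, 1.910)
t=2.800: state=(1.527, 1.795)
t=3.000: state=(1.519, 1.683)
t=3.200: state=(1.536, 1.579)
t=3.400: state=(1.576, 1.485)
t=3.600: state=(1.637, 1.406)
t=3.800: state=(1.719, 1.342)
t=4.000: state=(1.819, 1.294)
t=4.200: state=(1.937, 1.263)
t=4.310: state=(2.008, 1.254)
largest grid value and its neighbours: y(1.650)=2.25795, y(1.660)=2.25802, y(1.670)=2.25799
parabola through these three points peaks at t≈1.662 with y≈2.25803

max y = 2.258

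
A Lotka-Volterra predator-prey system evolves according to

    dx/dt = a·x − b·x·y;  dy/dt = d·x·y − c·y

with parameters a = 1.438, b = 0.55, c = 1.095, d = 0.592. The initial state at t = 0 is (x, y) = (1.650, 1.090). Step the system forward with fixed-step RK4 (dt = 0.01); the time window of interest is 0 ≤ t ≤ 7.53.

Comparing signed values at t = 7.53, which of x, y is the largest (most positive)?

t=0.000: state=(1.650, 1.090)
step 1 (dt=0.01): k1=(1.384, -0.129), k2=(1.390, -0.124), k3=(1.390, -0.124), k4=(1.396, -0.120); state += dt/6·(k1+2k2+2k3+k4)
t=0.010: state=(1.664, 1.089)
t=0.020: state=(1.678, 1.088)
t=0.030: state=(1.692, 1.087)
continuing one RK4 step at a time; state shown every 25 steps (Δt=0.25):
t=0.250: state=(2.037, 1.088)
t=0.500: state=(2.503, 1.157)
t=0.750: state=(3.027, 1.324)
t=1.000: state=(3.545, 1.639)
t=1.250: state=(3.920, 2.172)
t=1.500: state=(3.955, 2.974)
t=1.750: state=(3.521, 3.955)
t=2.000: state=(2.753, 4.795)
t=2.250: state=(1.976, 5.166)
t=2.500: state=(1.398, 5.029)
t=2.750: state=(1.033, 4.567)
t=3.000: state=(0.822, 3.978)
t=3.250: state=(0.710, 3.385)
t=3.500: state=(0.663, 2.848)
t=3.750: state=(0.663, 2.388)
t=4.000: state=(0.703, 2.008)
t=4.250: state=(0.781, 1.704)
t=4.500: state=(0.900, 1.467)
t=4.750: state=(1.068, 1.289)
t=5.000: state=(1.293, 1.167)
t=5.250: state=(1.586, 1.097)
t=5.500: state=(1.957, 1.083)
t=5.750: state=(2.409, 1.137)
t=6.000: state=(2.926, 1.283)
t=6.250: state=(3.453, 1.565)
t=6.500: state=(3.869, 2.050)
t=6.750: state=(3.983, 2.802)
t=7.000: state=(3.637, 3.767)
t=7.250: state=(2.909, 4.665)
t=7.500: state=(2.111, 5.138)
t=7.530: state=(2.025, 5.158)
compare at T: x=2.025, y=5.158

largest component: y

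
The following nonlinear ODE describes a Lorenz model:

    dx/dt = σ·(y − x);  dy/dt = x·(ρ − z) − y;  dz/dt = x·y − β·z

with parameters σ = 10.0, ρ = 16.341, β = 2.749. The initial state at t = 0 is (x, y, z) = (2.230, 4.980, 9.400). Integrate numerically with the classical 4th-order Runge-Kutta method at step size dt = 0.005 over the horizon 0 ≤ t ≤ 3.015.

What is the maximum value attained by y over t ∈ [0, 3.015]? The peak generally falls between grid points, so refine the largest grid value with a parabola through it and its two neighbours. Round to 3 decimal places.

t=0.000: state=(2.230, 4.980, 9.400)
step 1 (dt=0.005): k1=(27.500, 10.498, -14.735), k2=(27.075, 11.034, -14.231), k3=(27.099, 11.022, -14.237), k4=(26.696, 11.552, -13.734); state += dt/6·(k1+2k2+2k3+k4)
t=0.005: state=(2.365, 5.035, 9.329)
t=0.010: state=(2.497, 5.095, 9.263)
t=0.015: state=(2.625, 5.161, 9.201)
continuing one RK4 step at a time; state shown every 20 steps (Δt=0.1):
t=0.100: state=(4.603, 6.936, 8.970)
t=0.200: state=(7.152, 9.853, 11.235)
t=0.300: state=(9.453, 10.898, 16.490)
t=0.400: state=(9.298, 7.514, 20.478)
t=0.500: state=(6.665, 3.761, 19.382)
t=0.600: state=(4.294, 2.616, 16.127)
t=0.700: state=(3.318, 2.975, 13.124)
t=0.800: state=(3.473, 4.080, 10.986)
t=0.900: state=(4.492, 5.918, 10.073)
t=1.000: state=(6.283, 8.375, 11.056)
t=1.100: state=(8.352, 10.118, 14.534)
t=1.200: state=(9.161, 8.776, 18.643)
t=1.300: state=(7.686, 5.453, 19.451)
t=1.400: state=(5.474, 3.576, 17.246)
t=1.500: state=(4.158, 3.437, 14.494)
t=1.600: state=(3.963, 4.248, 12.330)
t=1.700: state=(4.660, 5.743, 11.228)
t=1.800: state=(6.066, 7.737, 11.712)
t=1.900: state=(7.764, 9.296, 14.190)
t=2.000: state=(8.659, 8.716, 17.511)
t=2.100: state=(7.816, 6.243, 18.780)
t=2.200: state=(6.059, 4.383, 17.396)
t=2.300: state=(4.791, 3.992, 15.114)
t=2.400: state=(4.467, 4.592, 13.166)
t=2.500: state=(4.978, 5.845, 12.131)
t=2.600: state=(6.120, 7.476, 12.465)
t=2.700: state=(7.483, 8.703, 14.390)
t=2.800: state=(8.216, 8.321, 16.963)
t=2.900: state=(7.636, 6.478, 18.090)
t=3.000: state=(6.278, 4.922, 17.144)
t=3.015: state=(6.079, 4.786, 16.892)
largest grid value and its neighbours: y(0.270)=11.03067, y(0.275)=11.04066, y(0.280)=11.03818
parabola through these three points peaks at t≈0.277 with y≈11.04123

max y = 11.041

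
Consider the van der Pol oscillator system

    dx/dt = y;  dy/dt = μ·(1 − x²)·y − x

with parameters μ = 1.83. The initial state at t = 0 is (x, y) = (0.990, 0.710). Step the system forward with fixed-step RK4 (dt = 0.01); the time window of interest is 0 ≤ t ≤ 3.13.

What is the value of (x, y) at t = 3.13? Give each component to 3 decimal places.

t=0.000: state=(0.990, 0.710)
step 1 (dt=0.01): k1=(0.710, -0.964), k2=(0.705, -0.977), k3=(0.705, -0.977), k4=(0.700, -0.990); state += dt/6·(k1+2k2+2k3+k4)
t=0.010: state=(0.997, 0.700)
t=0.020: state=(1.004, 0.690)
t=0.030: state=(1.011, 0.680)
continuing one RK4 step at a time; state shown every 20 steps (Δt=0.2):
t=0.200: state=(1.110, 0.477)
t=0.400: state=(1.178, 0.208)
t=0.600: state=(1.194, -0.042)
t=0.800: state=(1.164, -0.257)
t=1.000: state=(1.093, -0.448)
t=1.200: state=(0.985, -0.640)
t=1.400: state=(0.835, -0.870)
t=1.600: state=(0.631, -1.189)
t=1.800: state=(0.348, -1.679)
t=2.000: state=(-0.058, -2.427)
t=2.200: state=(-0.631, -3.256)
t=2.400: state=(-1.295, -3.107)
t=2.600: state=(-1.774, -1.590)
t=2.800: state=(-1.957, -0.381)
t=3.000: state=(-1.976, 0.111)
t=3.130: state=(-1.952, 0.242)

(x, y) = (-1.952, 0.242)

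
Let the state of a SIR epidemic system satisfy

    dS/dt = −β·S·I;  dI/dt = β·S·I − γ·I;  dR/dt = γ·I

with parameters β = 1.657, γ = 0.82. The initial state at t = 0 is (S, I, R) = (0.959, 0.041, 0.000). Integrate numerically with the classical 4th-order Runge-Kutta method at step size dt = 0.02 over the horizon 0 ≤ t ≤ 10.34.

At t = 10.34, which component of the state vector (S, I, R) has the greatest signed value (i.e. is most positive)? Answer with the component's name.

largest component: R

t=0.000: state=(0.959, 0.041, 0.000)
step 1 (dt=0.02): k1=(-0.065, 0.032, 0.034), k2=(-0.066, 0.032, 0.034), k3=(-0.066, 0.032, 0.034), k4=(-0.066, 0.032, 0.034); state += dt/6·(k1+2k2+2k3+k4)
t=0.020: state=(0.958, 0.042, 0.001)
t=0.040: state=(0.956, 0.042, 0.001)
t=0.060: state=(0.955, 0.043, 0.002)
continuing one RK4 step at a time; state shown every 25 steps (Δt=0.5):
t=0.500: state=(0.920, 0.059, 0.020)
t=1.000: state=(0.868, 0.083, 0.049)
t=1.500: state=(0.802, 0.110, 0.089)
t=2.000: state=(0.724, 0.137, 0.139)
t=2.500: state=(0.640, 0.160, 0.200)
t=3.000: state=(0.557, 0.174, 0.269)
t=3.500: state=(0.481, 0.178, 0.342)
t=4.000: state=(0.416, 0.171, 0.413)
t=4.500: state=(0.363, 0.156, 0.481)
t=5.000: state=(0.321, 0.138, 0.541)
t=5.500: state=(0.289, 0.118, 0.593)
t=6.000: state=(0.264, 0.098, 0.637)
t=6.500: state=(0.246, 0.080, 0.674)
t=7.000: state=(0.231, 0.065, 0.704)
t=7.500: state=(0.220, 0.052, 0.728)
t=8.000: state=(0.212, 0.041, 0.747)
t=8.500: state=(0.206, 0.033, 0.762)
t=9.000: state=(0.201, 0.026, 0.774)
t=9.500: state=(0.197, 0.020, 0.783)
t=10.000: state=(0.194, 0.016, 0.790)
t=10.340: state=(0.193, 0.013, 0.794)
compare at T: S=0.193, I=0.013, R=0.794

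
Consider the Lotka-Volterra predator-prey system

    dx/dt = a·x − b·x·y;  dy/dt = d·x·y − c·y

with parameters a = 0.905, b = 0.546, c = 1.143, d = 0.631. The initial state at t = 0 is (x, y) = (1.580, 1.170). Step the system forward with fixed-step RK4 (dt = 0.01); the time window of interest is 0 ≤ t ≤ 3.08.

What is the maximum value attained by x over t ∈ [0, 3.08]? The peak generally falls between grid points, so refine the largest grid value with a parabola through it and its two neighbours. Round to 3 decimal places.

max x = 2.459

t=0.000: state=(1.580, 1.170)
step 1 (dt=0.01): k1=(0.421, -0.171), k2=(0.422, -0.169), k3=(0.422, -0.169), k4=(0.423, -0.167); state += dt/6·(k1+2k2+2k3+k4)
t=0.010: state=(1.584, 1.168)
t=0.020: state=(1.588, 1.167)
t=0.030: state=(1.593, 1.165)
continuing one RK4 step at a time; state shown every 10 steps (Δt=0.1):
t=0.100: state=(1.623, 1.155)
t=0.200: state=(1.669, 1.143)
t=0.300: state=(1.717, 1.134)
t=0.400: state=(1.767, 1.129)
t=0.500: state=(1.819, 1.128)
t=0.600: state=(1.872, 1.130)
t=0.700: state=(1.927, 1.137)
t=0.800: state=(1.982, 1.147)
t=0.900: state=(2.037, 1.161)
t=1.000: state=(2.092, 1.180)
t=1.100: state=(2.146, 1.203)
t=1.200: state=(2.198, 1.231)
t=1.300: state=(2.248, 1.263)
t=1.400: state=(2.295, 1.300)
t=1.500: state=(2.337, 1.342)
t=1.600: state=(2.375, 1.389)
t=1.700: state=(2.406, 1.441)
t=1.800: state=(2.431, 1.498)
t=1.900: state=(2.449, 1.558)
t=2.000: state=(2.458, 1.623)
t=2.100: state=(2.458, 1.690)
t=2.200: state=(2.449, 1.760)
t=2.300: state=(2.430, 1.832)
t=2.400: state=(2.403, 1.903)
t=2.500: state=(2.366, 1.973)
t=2.600: state=(2.321, 2.041)
t=2.700: state=(2.269, 2.104)
t=2.800: state=(2.211, 2.162)
t=2.900: state=(2.148, 2.213)
t=3.000: state=(2.081, 2.255)
t=3.080: state=(2.026, 2.283)
largest grid value and its neighbours: x(2.040)=2.45879, x(2.050)=2.45886, x(2.060)=2.45883
parabola through these three points peaks at t≈2.052 with x≈2.45886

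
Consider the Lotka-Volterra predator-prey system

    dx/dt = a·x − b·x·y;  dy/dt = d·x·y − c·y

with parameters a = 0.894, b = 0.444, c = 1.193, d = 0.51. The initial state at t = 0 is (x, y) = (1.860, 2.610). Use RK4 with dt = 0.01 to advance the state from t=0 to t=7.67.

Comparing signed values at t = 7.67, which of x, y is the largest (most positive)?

largest component: x

t=0.000: state=(1.860, 2.610)
step 1 (dt=0.01): k1=(-0.493, -0.638), k2=(-0.489, -0.640), k3=(-0.489, -0.640), k4=(-0.486, -0.643); state += dt/6·(k1+2k2+2k3+k4)
t=0.010: state=(1.855, 2.604)
t=0.020: state=(1.850, 2.597)
t=0.030: state=(1.846, 2.591)
continuing one RK4 step at a time; state shown every 25 steps (Δt=0.25):
t=0.250: state=(1.757, 2.438)
t=0.500: state=(1.693, 2.254)
t=0.750: state=(1.666, 2.071)
t=1.000: state=(1.671, 1.901)
t=1.250: state=(1.707, 1.749)
t=1.500: state=(1.771, 1.620)
t=1.750: state=(1.861, 1.515)
t=2.000: state=(1.976, 1.435)
t=2.250: state=(2.114, 1.382)
t=2.500: state=(2.271, 1.356)
t=2.750: state=(2.443, 1.359)
t=3.000: state=(2.623, 1.393)
t=3.250: state=(2.801, 1.461)
t=3.500: state=(2.961, 1.566)
t=3.750: state=(3.089, 1.710)
t=4.000: state=(3.163, 1.892)
t=4.250: state=(3.170, 2.104)
t=4.500: state=(3.099, 2.330)
t=4.750: state=(2.956, 2.546)
t=5.000: state=(2.758, 2.721)
t=5.250: state=(2.533, 2.829)
t=5.500: state=(2.308, 2.858)
t=5.750: state=(2.106, 2.809)
t=6.000: state=(1.939, 2.697)
t=6.250: state=(1.812, 2.541)
t=6.500: state=(1.726, 2.362)
t=6.750: state=(1.678, 2.177)
t=7.000: state=(1.664, 1.998)
t=7.250: state=(1.682, 1.835)
t=7.500: state=(1.730, 1.692)
t=7.670: state=(1.778, 1.608)
compare at T: x=1.778, y=1.608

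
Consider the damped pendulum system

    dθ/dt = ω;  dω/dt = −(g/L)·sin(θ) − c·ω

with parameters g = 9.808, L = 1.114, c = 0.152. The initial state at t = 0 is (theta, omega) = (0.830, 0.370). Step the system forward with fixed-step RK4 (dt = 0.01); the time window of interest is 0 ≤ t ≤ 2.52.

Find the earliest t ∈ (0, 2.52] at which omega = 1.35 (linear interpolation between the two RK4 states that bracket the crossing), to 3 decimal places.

t = 1.399

t=0.000: state=(0.830, 0.370)
step 1 (dt=0.01): k1=(0.370, -6.553), k2=(0.337, -6.559), k3=(0.337, -6.558), k4=(0.304, -6.563); state += dt/6·(k1+2k2+2k3+k4)
t=0.010: state=(0.833, 0.304)
t=0.020: state=(0.836, 0.239)
t=0.030: state=(0.838, 0.173)
continuing one RK4 step at a time; state shown every 10 steps (Δt=0.1):
t=0.100: state=(0.834, -0.285)
t=0.200: state=(0.774, -0.913)
t=0.300: state=(0.654, -1.474)
t=0.400: state=(0.483, -1.924)
t=0.500: state=(0.274, -2.219)
t=0.600: state=(0.045, -2.325)
t=0.700: state=(-0.184, -2.228)
t=0.800: state=(-0.394, -1.944)
t=0.900: state=(-0.568, -1.508)
t=1.000: state=(-0.692, -0.968)
t=1.100: state=(-0.759, -0.370)
t=1.200: state=(-0.766, 0.242)
t=1.300: state=(-0.712, 0.830)
t=1.390: state=(-0.615, 1.305)
next step: t=1.400: state=(-0.602, 1.354) — omega has crossed 1.35
linear interpolation between t=1.390 (1.30534) and t=1.400 (1.35364) → t≈1.399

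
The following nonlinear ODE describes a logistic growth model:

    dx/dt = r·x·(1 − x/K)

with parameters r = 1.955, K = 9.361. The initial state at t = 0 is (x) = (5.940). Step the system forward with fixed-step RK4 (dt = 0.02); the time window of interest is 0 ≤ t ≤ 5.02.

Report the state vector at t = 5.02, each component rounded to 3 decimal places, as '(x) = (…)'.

(x) = (9.361)

t=0.000: state=(5.940)
step 1 (dt=0.02): k1=(4.244), k2=(4.221), k3=(4.221), k4=(4.198); state += dt/6·(k1+2k2+2k3+k4)
t=0.020: state=(6.024)
t=0.040: state=(6.108)
t=0.060: state=(6.190)
continuing one RK4 step at a time; state shown every 10 steps (Δt=0.2):
t=0.200: state=(6.737)
t=0.400: state=(7.409)
t=0.600: state=(7.945)
t=0.800: state=(8.354)
t=1.000: state=(8.655)
t=1.200: state=(8.872)
t=1.400: state=(9.024)
t=1.600: state=(9.131)
t=1.800: state=(9.204)
t=2.000: state=(9.254)
t=2.200: state=(9.288)
t=2.400: state=(9.312)
t=2.600: state=(9.328)
t=2.800: state=(9.338)
t=3.000: state=(9.346)
t=3.200: state=(9.351)
t=3.400: state=(9.354)
t=3.600: state=(9.356)
t=3.800: state=(9.358)
t=4.000: state=(9.359)
t=4.200: state=(9.360)
t=4.400: state=(9.360)
t=4.600: state=(9.360)
t=4.800: state=(9.361)
t=5.000: state=(9.361)
t=5.020: state=(9.361)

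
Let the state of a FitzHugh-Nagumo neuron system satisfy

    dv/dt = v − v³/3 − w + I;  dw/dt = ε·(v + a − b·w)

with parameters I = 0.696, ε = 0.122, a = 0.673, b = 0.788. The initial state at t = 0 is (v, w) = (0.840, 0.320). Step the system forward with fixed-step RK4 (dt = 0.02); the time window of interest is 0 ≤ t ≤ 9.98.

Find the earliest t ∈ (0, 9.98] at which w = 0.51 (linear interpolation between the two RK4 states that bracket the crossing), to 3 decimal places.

t=0.000: state=(0.840, 0.320)
step 1 (dt=0.02): k1=(1.018, 0.154), k2=(1.020, 0.155), k3=(1.020, 0.155), k4=(1.021, 0.156); state += dt/6·(k1+2k2+2k3+k4)
t=0.020: state=(0.860, 0.323)
t=0.040: state=(0.881, 0.326)
t=0.060: state=(0.901, 0.329)
continuing one RK4 step at a time; state shown every 25 steps (Δt=0.5):
t=0.500: state=(1.325, 0.410)
t=0.940: state=(1.602, 0.506)
next step: t=0.960: state=(1.610, 0.511) — w has crossed 0.51
linear interpolation between t=0.940 (0.50628) and t=0.960 (0.51086) → t≈0.956

t = 0.956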